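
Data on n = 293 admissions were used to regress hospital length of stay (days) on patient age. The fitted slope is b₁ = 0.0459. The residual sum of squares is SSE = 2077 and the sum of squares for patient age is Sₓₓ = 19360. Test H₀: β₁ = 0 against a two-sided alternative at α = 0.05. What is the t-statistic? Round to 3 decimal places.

MSE = SSE/(n − 2) = 2077/291 = 7.13746.
SE(b₁) = √(MSE/Sₓₓ) = √(7.13746/19360) = 0.0192008.
t = 0.0459 / 0.0192008 = 2.391.
df = n − 2 = 291.
Two-sided p ≈ 0.0175, which is < 0.05, so reject H₀.
There is evidence that patient age is associated with hospital length of stay.

t = 2.391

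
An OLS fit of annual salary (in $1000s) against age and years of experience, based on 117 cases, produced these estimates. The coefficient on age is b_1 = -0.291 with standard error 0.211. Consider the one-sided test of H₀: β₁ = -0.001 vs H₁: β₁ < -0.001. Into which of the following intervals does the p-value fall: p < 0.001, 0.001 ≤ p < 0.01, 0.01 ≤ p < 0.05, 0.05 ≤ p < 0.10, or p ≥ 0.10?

0.05 ≤ p < 0.10

t = (-0.291 − (-0.001)) / 0.211 = -1.374.
df = n − k − 1 = 117 − 2 − 1 = 114.
One-sided p = P(T_{114} < t) ≈ 0.0860.
So 0.05 ≤ p < 0.10.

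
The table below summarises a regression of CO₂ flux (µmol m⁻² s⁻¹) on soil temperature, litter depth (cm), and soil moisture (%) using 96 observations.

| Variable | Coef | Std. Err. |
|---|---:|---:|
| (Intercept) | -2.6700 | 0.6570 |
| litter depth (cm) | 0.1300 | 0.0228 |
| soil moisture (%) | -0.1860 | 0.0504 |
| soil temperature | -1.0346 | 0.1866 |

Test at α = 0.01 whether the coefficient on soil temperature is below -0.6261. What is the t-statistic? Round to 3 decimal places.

Read off: b = -1.0346, SE = 0.1866 for soil temperature.
H₀: β₁ = -0.6261 vs H₁: β₁ < -0.6261.
t = (-1.0346 − (-0.6261)) / 0.1866 = -2.189.
df = n − k − 1 = 96 − 3 − 1 = 92.
One-sided p ≈ 0.0156, which is ≥ 0.01, so fail to reject H₀.
The data do not give significant evidence that the true slope on soil temperature is below -0.6261 µmol m⁻² s⁻¹ per unit, holding the other predictors fixed.

t = -2.189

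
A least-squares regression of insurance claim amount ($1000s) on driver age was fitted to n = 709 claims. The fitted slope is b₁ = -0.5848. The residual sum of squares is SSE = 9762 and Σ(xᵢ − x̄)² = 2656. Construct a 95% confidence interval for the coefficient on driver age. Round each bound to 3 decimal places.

MSE = SSE/(n − 2) = 9762/707 = 13.8076.
SE(b₁) = √(MSE/Sₓₓ) = √(13.8076/2656) = 0.0721017.
df = n − 2 = 707.
t* = t_{0.025, 707} = 1.963325.
Margin = t* × SE = 1.963325 × 0.0721017 = 0.14156.
CI: -0.5848 ± 0.14156 → (-0.726, -0.443).
With 95% confidence, each one-unit increase in driver age is associated with a change of between -0.726 and -0.443 $1000s in insurance claim amount.

(-0.726, -0.443)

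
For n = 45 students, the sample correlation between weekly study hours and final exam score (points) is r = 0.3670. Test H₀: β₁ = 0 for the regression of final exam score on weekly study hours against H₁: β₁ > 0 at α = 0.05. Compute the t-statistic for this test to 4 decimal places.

t = 2.5871

t = r·√(n − 2)/√(1 − r²) = 0.3670·√43/√0.865311 = 2.5871.
df = n − 2 = 43.
One-sided p ≈ 0.0066, which is < 0.05, so reject H₀.
There is evidence of a linear association between weekly study hours and final exam score.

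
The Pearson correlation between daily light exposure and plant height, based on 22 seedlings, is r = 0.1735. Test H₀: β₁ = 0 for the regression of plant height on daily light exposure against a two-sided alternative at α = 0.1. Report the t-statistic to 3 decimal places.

t = r·√(n − 2)/√(1 − r²) = 0.1735·√20/√0.969898 = 0.788.
df = n − 2 = 20.
Two-sided p ≈ 0.4400, which is ≥ 0.1, so fail to reject H₀.
The data do not give significant evidence of a linear association between daily light exposure and plant height.

t = 0.788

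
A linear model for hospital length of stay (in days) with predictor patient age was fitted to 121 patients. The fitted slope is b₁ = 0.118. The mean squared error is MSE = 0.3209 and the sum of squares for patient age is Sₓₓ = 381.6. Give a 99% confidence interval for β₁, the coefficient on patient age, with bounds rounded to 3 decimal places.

(0.042, 0.194)

SE(b₁) = √(MSE/Sₓₓ) = √(0.3209/381.6) = 0.0289988.
df = n − 2 = 119.
t* = t_{0.005, 119} = 2.617776.
Margin = t* × SE = 2.617776 × 0.0289988 = 0.07591.
CI: 0.118 ± 0.07591 → (0.042, 0.194).
With 99% confidence, each one-unit increase in patient age is associated with a change of between 0.042 and 0.194 days in hospital length of stay.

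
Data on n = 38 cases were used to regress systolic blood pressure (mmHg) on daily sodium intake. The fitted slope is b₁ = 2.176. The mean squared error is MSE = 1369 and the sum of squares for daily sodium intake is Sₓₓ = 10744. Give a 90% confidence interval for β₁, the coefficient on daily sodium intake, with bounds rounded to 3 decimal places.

(1.573, 2.779)

SE(b₁) = √(MSE/Sₓₓ) = √(1369/10744) = 0.356959.
df = n − 2 = 36.
t* = t_{0.05, 36} = 1.688298.
Margin = t* × SE = 1.688298 × 0.356959 = 0.60265.
CI: 2.176 ± 0.60265 → (1.573, 2.779).
With 90% confidence, each one-unit increase in daily sodium intake is associated with a change of between 1.573 and 2.779 mmHg in systolic blood pressure.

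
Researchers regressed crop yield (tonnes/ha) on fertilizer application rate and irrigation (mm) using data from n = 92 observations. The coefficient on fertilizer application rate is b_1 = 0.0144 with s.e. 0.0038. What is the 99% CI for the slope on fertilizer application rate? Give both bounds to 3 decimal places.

(0.004, 0.024)

df = n − k − 1 = 92 − 2 − 1 = 89.
t* = t_{0.005, 89} = 2.632204.
Margin = t* × SE = 2.632204 × 0.0038 = 0.01000.
CI: 0.0144 ± 0.01000 → (0.004, 0.024).
With 99% confidence, each one-unit increase in fertilizer application rate is associated with a change of between 0.004 and 0.024 tonnes/ha in crop yield, holding the other predictors fixed.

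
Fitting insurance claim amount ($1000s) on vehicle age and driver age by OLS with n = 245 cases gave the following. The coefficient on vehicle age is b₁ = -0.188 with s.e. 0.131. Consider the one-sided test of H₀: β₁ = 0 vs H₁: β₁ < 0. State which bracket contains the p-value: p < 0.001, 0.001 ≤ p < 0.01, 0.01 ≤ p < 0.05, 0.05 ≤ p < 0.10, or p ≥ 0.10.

t = -0.188 / 0.131 = -1.435.
df = n − k − 1 = 245 − 2 − 1 = 242.
One-sided p = P(T_{242} < t) ≈ 0.0763.
So 0.05 ≤ p < 0.10.

0.05 ≤ p < 0.10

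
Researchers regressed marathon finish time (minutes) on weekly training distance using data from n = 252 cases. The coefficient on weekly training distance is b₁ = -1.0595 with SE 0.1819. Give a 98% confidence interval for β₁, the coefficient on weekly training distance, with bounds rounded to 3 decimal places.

(-1.485, -0.634)

df = n − 2 = 252 − 2 = 250.
t* = t_{0.01, 250} = 2.341356.
Margin = t* × SE = 2.341356 × 0.1819 = 0.42589.
CI: -1.0595 ± 0.42589 → (-1.485, -0.634).
With 98% confidence, each one-unit increase in weekly training distance is associated with a change of between -1.485 and -0.634 minutes in marathon finish time.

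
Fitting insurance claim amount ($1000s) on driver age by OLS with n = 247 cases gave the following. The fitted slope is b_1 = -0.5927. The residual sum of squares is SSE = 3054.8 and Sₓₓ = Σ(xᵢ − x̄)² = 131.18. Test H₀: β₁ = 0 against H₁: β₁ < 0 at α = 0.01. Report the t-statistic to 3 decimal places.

t = -1.922

MSE = SSE/(n − 2) = 3054.8/245 = 12.4686.
SE(b_1) = √(MSE/Sₓₓ) = √(12.4686/131.18) = 0.308301.
t = -0.5927 / 0.308301 = -1.922.
df = n − 2 = 245.
One-sided p ≈ 0.0279, which is ≥ 0.01, so fail to reject H₀.
The data do not give significant evidence that the true slope on driver age is negative.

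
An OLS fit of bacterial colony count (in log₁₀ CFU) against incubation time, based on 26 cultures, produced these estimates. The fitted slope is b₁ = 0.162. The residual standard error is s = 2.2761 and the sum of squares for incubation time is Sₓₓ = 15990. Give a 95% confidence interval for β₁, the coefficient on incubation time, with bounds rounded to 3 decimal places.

(0.125, 0.199)

SE(b₁) = s/√Sₓₓ = 2.2761/√15990 = 0.0179998.
df = n − 2 = 24.
t* = t_{0.025, 24} = 2.063899.
Margin = t* × SE = 2.063899 × 0.0179998 = 0.03715.
CI: 0.162 ± 0.03715 → (0.125, 0.199).
With 95% confidence, each one-unit increase in incubation time is associated with a change of between 0.125 and 0.199 log₁₀ CFU in bacterial colony count.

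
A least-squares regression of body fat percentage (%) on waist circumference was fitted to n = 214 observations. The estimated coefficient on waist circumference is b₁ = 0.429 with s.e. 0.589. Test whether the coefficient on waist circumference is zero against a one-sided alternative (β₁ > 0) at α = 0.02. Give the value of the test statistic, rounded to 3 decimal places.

t = 0.728

H₀: β₁ = 0 vs H₁: β₁ > 0.
t = (b₁ − β₁⁰)/SE = 0.429 / 0.589 = 0.728.
df = n − 2 = 214 − 2 = 212.
One-sided p ≈ 0.2336, which is ≥ 0.02, so fail to reject H₀.
The data do not give significant evidence that the true slope on waist circumference is positive.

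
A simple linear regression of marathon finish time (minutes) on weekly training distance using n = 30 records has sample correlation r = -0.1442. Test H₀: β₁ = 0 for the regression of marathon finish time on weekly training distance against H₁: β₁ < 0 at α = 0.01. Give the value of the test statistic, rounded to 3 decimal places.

t = -0.771

t = r·√(n − 2)/√(1 − r²) = -0.1442·√28/√0.979206 = -0.771.
df = n − 2 = 28.
One-sided p ≈ 0.2236, which is ≥ 0.01, so fail to reject H₀.
The data do not give significant evidence of a linear association between weekly training distance and marathon finish time.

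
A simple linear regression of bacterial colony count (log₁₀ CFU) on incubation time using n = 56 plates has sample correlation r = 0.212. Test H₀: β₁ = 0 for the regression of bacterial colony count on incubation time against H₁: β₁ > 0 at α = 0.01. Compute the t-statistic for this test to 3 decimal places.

t = r·√(n − 2)/√(1 − r²) = 0.212·√54/√0.955056 = 1.594.
df = n − 2 = 54.
One-sided p ≈ 0.0584, which is ≥ 0.01, so fail to reject H₀.
The data do not give significant evidence of a linear association between incubation time and bacterial colony count.

t = 1.594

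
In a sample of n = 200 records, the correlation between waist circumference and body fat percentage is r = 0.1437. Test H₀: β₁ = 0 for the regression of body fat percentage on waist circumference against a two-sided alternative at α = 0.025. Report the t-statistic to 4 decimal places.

t = 2.0432

t = r·√(n − 2)/√(1 − r²) = 0.1437·√198/√0.97935 = 2.0432.
df = n − 2 = 198.
Two-sided p ≈ 0.0424, which is ≥ 0.025, so fail to reject H₀.
The data do not give significant evidence of a linear association between waist circumference and body fat percentage.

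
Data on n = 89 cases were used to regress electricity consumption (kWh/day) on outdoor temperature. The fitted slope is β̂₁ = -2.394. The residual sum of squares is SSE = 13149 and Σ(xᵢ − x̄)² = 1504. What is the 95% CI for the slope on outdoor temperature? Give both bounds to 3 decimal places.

(-3.024, -1.764)

MSE = SSE/(n − 2) = 13149/87 = 151.138.
SE(β̂₁) = √(MSE/Sₓₓ) = √(151.138/1504) = 0.317003.
df = n − 2 = 87.
t* = t_{0.025, 87} = 1.987608.
Margin = t* × SE = 1.987608 × 0.317003 = 0.63008.
CI: -2.394 ± 0.63008 → (-3.024, -1.764).
With 95% confidence, each one-unit increase in outdoor temperature is associated with a change of between -3.024 and -1.764 kWh/day in electricity consumption.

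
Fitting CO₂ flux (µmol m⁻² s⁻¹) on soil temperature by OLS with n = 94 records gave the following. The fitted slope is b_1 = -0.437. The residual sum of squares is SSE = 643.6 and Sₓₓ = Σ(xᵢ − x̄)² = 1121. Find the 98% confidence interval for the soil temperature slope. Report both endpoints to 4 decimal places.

MSE = SSE/(n − 2) = 643.6/92 = 6.99565.
SE(b_1) = √(MSE/Sₓₓ) = √(6.99565/1121) = 0.0789971.
df = n − 2 = 92.
t* = t_{0.01, 92} = 2.367566.
Margin = t* × SE = 2.367566 × 0.0789971 = 0.187031.
CI: -0.437 ± 0.187031 → (-0.6240, -0.2500).
With 98% confidence, each one-unit increase in soil temperature is associated with a change of between -0.6240 and -0.2500 µmol m⁻² s⁻¹ in CO₂ flux.

(-0.6240, -0.2500)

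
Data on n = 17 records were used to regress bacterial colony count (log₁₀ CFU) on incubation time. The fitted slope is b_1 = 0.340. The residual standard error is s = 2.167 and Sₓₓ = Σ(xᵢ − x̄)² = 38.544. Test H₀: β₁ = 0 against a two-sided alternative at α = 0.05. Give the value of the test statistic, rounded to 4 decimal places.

SE(b_1) = s/√Sₓₓ = 2.167/√38.544 = 0.349044.
t = 0.340 / 0.349044 = 0.9741.
df = n − 2 = 15.
Two-sided p ≈ 0.3455, which is ≥ 0.05, so fail to reject H₀.
The data do not give significant evidence of an association between incubation time and bacterial colony count.

t = 0.9741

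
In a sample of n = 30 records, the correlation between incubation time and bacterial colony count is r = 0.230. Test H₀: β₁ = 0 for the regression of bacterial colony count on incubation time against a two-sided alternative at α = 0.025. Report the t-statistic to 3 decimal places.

t = r·√(n − 2)/√(1 − r²) = 0.230·√28/√0.9471 = 1.251.
df = n − 2 = 28.
Two-sided p ≈ 0.2214, which is ≥ 0.025, so fail to reject H₀.
The data do not give significant evidence of a linear association between incubation time and bacterial colony count.

t = 1.251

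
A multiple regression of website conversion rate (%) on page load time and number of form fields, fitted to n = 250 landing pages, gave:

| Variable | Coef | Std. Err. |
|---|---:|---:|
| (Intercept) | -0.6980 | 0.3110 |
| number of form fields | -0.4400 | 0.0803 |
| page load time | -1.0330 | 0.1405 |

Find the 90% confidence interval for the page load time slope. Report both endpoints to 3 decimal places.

(-1.265, -0.801)

Read off: b = -1.0330, SE = 0.1405 for page load time.
df = n − k − 1 = 250 − 2 − 1 = 247.
t* = t_{0.05, 247} = 1.651046.
Margin = t* × SE = 1.651046 × 0.1405 = 0.23197.
CI: -1.0330 ± 0.23197 → (-1.265, -0.801).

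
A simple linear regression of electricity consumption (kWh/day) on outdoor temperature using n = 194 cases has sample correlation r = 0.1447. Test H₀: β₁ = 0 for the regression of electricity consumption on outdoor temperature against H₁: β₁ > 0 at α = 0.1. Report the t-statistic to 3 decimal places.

t = r·√(n − 2)/√(1 − r²) = 0.1447·√192/√0.979062 = 2.026.
df = n − 2 = 192.
One-sided p ≈ 0.0221, which is < 0.1, so reject H₀.
There is evidence of a linear association between outdoor temperature and electricity consumption.

t = 2.026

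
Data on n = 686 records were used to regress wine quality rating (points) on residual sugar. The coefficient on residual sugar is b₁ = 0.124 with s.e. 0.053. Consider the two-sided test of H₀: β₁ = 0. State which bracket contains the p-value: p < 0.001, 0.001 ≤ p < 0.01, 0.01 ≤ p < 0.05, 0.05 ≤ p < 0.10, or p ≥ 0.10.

0.01 ≤ p < 0.05

t = 0.124 / 0.053 = 2.340.
df = n − 2 = 686 − 2 = 684.
Two-sided p = 2·P(T_{684} > |t|) ≈ 0.0196.
So 0.01 ≤ p < 0.05.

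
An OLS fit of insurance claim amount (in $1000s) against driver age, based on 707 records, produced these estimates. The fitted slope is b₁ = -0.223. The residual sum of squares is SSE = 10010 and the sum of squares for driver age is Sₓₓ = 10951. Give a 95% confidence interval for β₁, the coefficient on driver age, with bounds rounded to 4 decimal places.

(-0.2937, -0.1523)

MSE = SSE/(n − 2) = 10010/705 = 14.1986.
SE(b₁) = √(MSE/Sₓₓ) = √(14.1986/10951) = 0.0360077.
df = n − 2 = 705.
t* = t_{0.025, 705} = 1.963335.
Margin = t* × SE = 1.963335 × 0.0360077 = 0.070695.
CI: -0.223 ± 0.070695 → (-0.2937, -0.1523).
With 95% confidence, each one-unit increase in driver age is associated with a change of between -0.2937 and -0.1523 $1000s in insurance claim amount.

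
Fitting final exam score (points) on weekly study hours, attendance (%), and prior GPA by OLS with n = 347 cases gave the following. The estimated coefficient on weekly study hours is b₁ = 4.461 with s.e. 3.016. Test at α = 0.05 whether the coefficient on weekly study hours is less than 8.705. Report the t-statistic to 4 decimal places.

H₀: β₁ = 8.705 vs H₁: β₁ < 8.705.
t = (b₁ − β₁⁰)/SE = (4.461 − 8.705) / 3.016 = -1.4072.
df = n − k − 1 = 347 − 3 − 1 = 343.
One-sided p ≈ 0.0801, which is ≥ 0.05, so fail to reject H₀.
The data do not give significant evidence that the true slope on weekly study hours is below 8.705 points per unit, holding the other predictors fixed.

t = -1.4072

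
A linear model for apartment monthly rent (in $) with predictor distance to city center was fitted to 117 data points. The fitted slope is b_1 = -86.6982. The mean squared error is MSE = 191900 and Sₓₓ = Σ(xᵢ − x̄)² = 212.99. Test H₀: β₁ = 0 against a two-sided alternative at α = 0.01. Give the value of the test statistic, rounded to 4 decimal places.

t = -2.8884

SE(b_1) = √(MSE/Sₓₓ) = √(191900/212.99) = 30.0163.
t = -86.6982 / 30.0163 = -2.8884.
df = n − 2 = 115.
Two-sided p ≈ 0.0046, which is < 0.01, so reject H₀.
There is evidence that distance to city center is associated with apartment monthly rent.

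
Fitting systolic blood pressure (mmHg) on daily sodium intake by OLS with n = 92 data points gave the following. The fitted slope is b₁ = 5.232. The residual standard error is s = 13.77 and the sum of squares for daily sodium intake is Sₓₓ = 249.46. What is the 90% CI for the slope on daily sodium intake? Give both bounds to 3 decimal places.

(3.783, 6.681)

SE(b₁) = s/√Sₓₓ = 13.77/√249.46 = 0.871833.
df = n − 2 = 90.
t* = t_{0.05, 90} = 1.661961.
Margin = t* × SE = 1.661961 × 0.871833 = 1.44895.
CI: 5.232 ± 1.44895 → (3.783, 6.681).
With 90% confidence, each one-unit increase in daily sodium intake is associated with a change of between 3.783 and 6.681 mmHg in systolic blood pressure.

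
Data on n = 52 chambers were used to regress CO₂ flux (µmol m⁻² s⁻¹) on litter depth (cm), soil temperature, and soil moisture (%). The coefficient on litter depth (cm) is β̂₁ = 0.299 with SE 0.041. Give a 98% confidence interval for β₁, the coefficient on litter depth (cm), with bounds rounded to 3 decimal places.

df = n − k − 1 = 52 − 3 − 1 = 48.
t* = t_{0.01, 48} = 2.406581.
Margin = t* × SE = 2.406581 × 0.041 = 0.09867.
CI: 0.299 ± 0.09867 → (0.200, 0.398).
With 98% confidence, each one-unit increase in litter depth (cm) is associated with a change of between 0.200 and 0.398 µmol m⁻² s⁻¹ in CO₂ flux, holding the other predictors fixed.

(0.200, 0.398)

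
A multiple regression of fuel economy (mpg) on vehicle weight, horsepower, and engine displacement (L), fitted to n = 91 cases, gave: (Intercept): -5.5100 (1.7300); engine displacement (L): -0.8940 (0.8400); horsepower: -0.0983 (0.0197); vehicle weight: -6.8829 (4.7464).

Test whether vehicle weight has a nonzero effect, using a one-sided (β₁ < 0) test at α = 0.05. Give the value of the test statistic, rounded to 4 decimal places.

t = -1.4501

Read off: b = -6.8829, SE = 4.7464 for vehicle weight.
H₀: β₁ = 0 vs H₁: β₁ < 0.
t = -6.8829 / 4.7464 = -1.4501.
df = n − k − 1 = 91 − 3 − 1 = 87.
One-sided p ≈ 0.0753, which is ≥ 0.05, so fail to reject H₀.
The data do not give significant evidence that the true slope on vehicle weight is negative, holding the other predictors fixed.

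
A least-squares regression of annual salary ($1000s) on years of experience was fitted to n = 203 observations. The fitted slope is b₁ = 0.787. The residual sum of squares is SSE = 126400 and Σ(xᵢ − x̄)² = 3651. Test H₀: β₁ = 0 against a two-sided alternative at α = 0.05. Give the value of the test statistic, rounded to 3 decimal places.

t = 1.896

MSE = SSE/(n − 2) = 126400/201 = 628.856.
SE(b₁) = √(MSE/Sₓₓ) = √(628.856/3651) = 0.415021.
t = 0.787 / 0.415021 = 1.896.
df = n − 2 = 201.
Two-sided p ≈ 0.0594, which is ≥ 0.05, so fail to reject H₀.
The data do not give significant evidence of an association between years of experience and annual salary.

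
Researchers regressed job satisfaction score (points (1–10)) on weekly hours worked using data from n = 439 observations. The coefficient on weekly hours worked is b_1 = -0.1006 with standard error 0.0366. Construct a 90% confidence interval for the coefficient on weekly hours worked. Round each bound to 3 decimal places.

df = n − 2 = 439 − 2 = 437.
t* = t_{0.05, 437} = 1.648348.
Margin = t* × SE = 1.648348 × 0.0366 = 0.06033.
CI: -0.1006 ± 0.06033 → (-0.161, -0.040).
With 90% confidence, each one-unit increase in weekly hours worked is associated with a change of between -0.161 and -0.040 points (1–10) in job satisfaction score.

(-0.161, -0.040)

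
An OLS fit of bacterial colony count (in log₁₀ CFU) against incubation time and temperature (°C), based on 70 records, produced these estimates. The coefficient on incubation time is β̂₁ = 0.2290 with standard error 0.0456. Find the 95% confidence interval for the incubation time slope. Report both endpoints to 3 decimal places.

(0.138, 0.320)

df = n − k − 1 = 70 − 2 − 1 = 67.
t* = t_{0.025, 67} = 1.996008.
Margin = t* × SE = 1.996008 × 0.0456 = 0.09102.
CI: 0.2290 ± 0.09102 → (0.138, 0.320).
With 95% confidence, each one-unit increase in incubation time is associated with a change of between 0.138 and 0.320 log₁₀ CFU in bacterial colony count, holding the other predictors fixed.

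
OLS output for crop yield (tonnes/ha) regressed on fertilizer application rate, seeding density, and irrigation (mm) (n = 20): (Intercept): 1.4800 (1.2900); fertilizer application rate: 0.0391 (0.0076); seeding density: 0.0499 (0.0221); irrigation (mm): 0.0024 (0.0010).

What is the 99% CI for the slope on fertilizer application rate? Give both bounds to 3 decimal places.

(0.017, 0.061)

Read off: b = 0.0391, SE = 0.0076 for fertilizer application rate.
df = n − k − 1 = 20 − 3 − 1 = 16.
t* = t_{0.005, 16} = 2.920782.
Margin = t* × SE = 2.920782 × 0.0076 = 0.02220.
CI: 0.0391 ± 0.02220 → (0.017, 0.061).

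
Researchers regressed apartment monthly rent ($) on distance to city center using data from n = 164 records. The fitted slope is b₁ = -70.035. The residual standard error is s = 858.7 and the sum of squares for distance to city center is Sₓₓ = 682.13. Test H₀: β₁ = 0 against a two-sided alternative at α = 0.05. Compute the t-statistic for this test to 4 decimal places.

SE(b₁) = s/√Sₓₓ = 858.7/√682.13 = 32.8782.
t = -70.035 / 32.8782 = -2.1301.
df = n − 2 = 162.
Two-sided p ≈ 0.0347, which is < 0.05, so reject H₀.
There is evidence that distance to city center is associated with apartment monthly rent.

t = -2.1301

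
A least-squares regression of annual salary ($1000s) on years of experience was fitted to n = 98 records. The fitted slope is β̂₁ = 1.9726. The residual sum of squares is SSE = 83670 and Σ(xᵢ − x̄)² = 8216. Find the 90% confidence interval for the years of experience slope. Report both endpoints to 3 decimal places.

MSE = SSE/(n − 2) = 83670/96 = 871.562.
SE(β̂₁) = √(MSE/Sₓₓ) = √(871.562/8216) = 0.325701.
df = n − 2 = 96.
t* = t_{0.05, 96} = 1.660881.
Margin = t* × SE = 1.660881 × 0.325701 = 0.54095.
CI: 1.9726 ± 0.54095 → (1.432, 2.514).
With 90% confidence, each one-unit increase in years of experience is associated with a change of between 1.432 and 2.514 $1000s in annual salary.

(1.432, 2.514)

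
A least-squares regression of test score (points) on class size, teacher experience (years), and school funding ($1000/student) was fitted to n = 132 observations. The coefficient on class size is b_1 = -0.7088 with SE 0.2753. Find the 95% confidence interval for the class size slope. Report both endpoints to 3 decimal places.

df = n − k − 1 = 132 − 3 − 1 = 128.
t* = t_{0.025, 128} = 1.978671.
Margin = t* × SE = 1.978671 × 0.2753 = 0.54473.
CI: -0.7088 ± 0.54473 → (-1.254, -0.164).
With 95% confidence, each one-unit increase in class size is associated with a change of between -1.254 and -0.164 points in test score, holding the other predictors fixed.

(-1.254, -0.164)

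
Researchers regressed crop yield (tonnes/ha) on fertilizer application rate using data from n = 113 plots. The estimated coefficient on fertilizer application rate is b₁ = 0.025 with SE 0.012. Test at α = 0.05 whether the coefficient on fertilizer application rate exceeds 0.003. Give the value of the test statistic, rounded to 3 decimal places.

H₀: β₁ = 0.003 vs H₁: β₁ > 0.003.
t = (b₁ − β₁⁰)/SE = (0.025 − 0.003) / 0.012 = 1.833.
df = n − 2 = 113 − 2 = 111.
One-sided p ≈ 0.0347, which is < 0.05, so reject H₀.
There is evidence that the true slope on fertilizer application rate exceeds 0.003 tonnes/ha per unit.

t = 1.833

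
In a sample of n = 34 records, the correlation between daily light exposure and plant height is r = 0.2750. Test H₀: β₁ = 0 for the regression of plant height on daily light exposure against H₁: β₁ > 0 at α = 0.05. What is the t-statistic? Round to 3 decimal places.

t = 1.618

t = r·√(n − 2)/√(1 − r²) = 0.2750·√32/√0.924375 = 1.618.
df = n − 2 = 32.
One-sided p ≈ 0.0577, which is ≥ 0.05, so fail to reject H₀.
The data do not give significant evidence of a linear association between daily light exposure and plant height.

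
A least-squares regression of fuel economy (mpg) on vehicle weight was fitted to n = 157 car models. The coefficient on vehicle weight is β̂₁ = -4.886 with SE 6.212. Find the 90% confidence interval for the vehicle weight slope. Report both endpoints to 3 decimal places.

(-15.165, 5.393)

df = n − 2 = 157 − 2 = 155.
t* = t_{0.05, 155} = 1.654744.
Margin = t* × SE = 1.654744 × 6.212 = 10.27927.
CI: -4.886 ± 10.27927 → (-15.165, 5.393).
With 90% confidence, each one-unit increase in vehicle weight is associated with a change of between -15.165 and 5.393 mpg in fuel economy.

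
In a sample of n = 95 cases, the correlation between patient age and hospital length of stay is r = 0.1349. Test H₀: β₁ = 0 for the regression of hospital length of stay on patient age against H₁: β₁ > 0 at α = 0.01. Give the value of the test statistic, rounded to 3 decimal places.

t = r·√(n − 2)/√(1 − r²) = 0.1349·√93/√0.981802 = 1.313.
df = n − 2 = 93.
One-sided p ≈ 0.0962, which is ≥ 0.01, so fail to reject H₀.
The data do not give significant evidence of a linear association between patient age and hospital length of stay.

t = 1.313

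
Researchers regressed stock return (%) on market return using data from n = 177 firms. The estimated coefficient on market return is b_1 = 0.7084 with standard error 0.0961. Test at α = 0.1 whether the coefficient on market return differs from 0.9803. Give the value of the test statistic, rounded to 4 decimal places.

t = -2.8293

H₀: β₁ = 0.9803 vs H₁: β₁ ≠ 0.9803.
t = (b_1 − β₁⁰)/SE = (0.7084 − 0.9803) / 0.0961 = -2.8293.
df = n − 2 = 177 − 2 = 175.
Two-sided p ≈ 0.0052, which is < 0.1, so reject H₀.
There is evidence that the true slope on market return differs from 0.9803 % per unit.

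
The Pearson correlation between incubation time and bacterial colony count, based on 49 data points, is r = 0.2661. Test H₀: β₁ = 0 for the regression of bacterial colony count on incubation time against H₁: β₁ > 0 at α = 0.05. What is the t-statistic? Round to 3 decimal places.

t = 1.893

t = r·√(n − 2)/√(1 − r²) = 0.2661·√47/√0.929191 = 1.893.
df = n − 2 = 47.
One-sided p ≈ 0.0323, which is < 0.05, so reject H₀.
There is evidence of a linear association between incubation time and bacterial colony count.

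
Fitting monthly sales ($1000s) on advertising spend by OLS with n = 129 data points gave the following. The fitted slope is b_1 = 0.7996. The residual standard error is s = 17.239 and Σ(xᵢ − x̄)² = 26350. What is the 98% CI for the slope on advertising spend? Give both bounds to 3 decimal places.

SE(b_1) = s/√Sₓₓ = 17.239/√26350 = 0.106199.
df = n − 2 = 127.
t* = t_{0.01, 127} = 2.356069.
Margin = t* × SE = 2.356069 × 0.106199 = 0.25021.
CI: 0.7996 ± 0.25021 → (0.549, 1.050).
With 98% confidence, each one-unit increase in advertising spend is associated with a change of between 0.549 and 1.050 $1000s in monthly sales.

(0.549, 1.050)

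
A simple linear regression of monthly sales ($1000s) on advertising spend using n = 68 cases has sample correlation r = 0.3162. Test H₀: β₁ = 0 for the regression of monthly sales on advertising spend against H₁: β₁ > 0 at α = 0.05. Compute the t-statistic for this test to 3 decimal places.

t = 2.708

t = r·√(n − 2)/√(1 − r²) = 0.3162·√66/√0.900018 = 2.708.
df = n − 2 = 66.
One-sided p ≈ 0.0043, which is < 0.05, so reject H₀.
There is evidence of a linear association between advertising spend and monthly sales.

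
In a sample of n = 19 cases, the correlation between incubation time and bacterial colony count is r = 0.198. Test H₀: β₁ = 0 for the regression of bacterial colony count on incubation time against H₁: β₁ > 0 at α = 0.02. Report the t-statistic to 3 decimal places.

t = 0.833

t = r·√(n − 2)/√(1 − r²) = 0.198·√17/√0.960796 = 0.833.
df = n − 2 = 17.
One-sided p ≈ 0.2082, which is ≥ 0.02, so fail to reject H₀.
The data do not give significant evidence of a linear association between incubation time and bacterial colony count.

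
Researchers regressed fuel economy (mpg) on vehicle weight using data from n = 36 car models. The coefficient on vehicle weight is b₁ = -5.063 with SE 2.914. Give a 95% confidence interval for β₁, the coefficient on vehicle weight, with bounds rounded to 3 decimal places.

(-10.985, 0.859)

df = n − 2 = 36 − 2 = 34.
t* = t_{0.025, 34} = 2.032245.
Margin = t* × SE = 2.032245 × 2.914 = 5.92196.
CI: -5.063 ± 5.92196 → (-10.985, 0.859).
With 95% confidence, each one-unit increase in vehicle weight is associated with a change of between -10.985 and 0.859 mpg in fuel economy.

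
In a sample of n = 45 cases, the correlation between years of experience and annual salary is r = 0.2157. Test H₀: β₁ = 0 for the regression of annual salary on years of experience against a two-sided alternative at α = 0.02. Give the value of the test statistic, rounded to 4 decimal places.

t = 1.4485

t = r·√(n − 2)/√(1 − r²) = 0.2157·√43/√0.953474 = 1.4485.
df = n − 2 = 43.
Two-sided p ≈ 0.1547, which is ≥ 0.02, so fail to reject H₀.
The data do not give significant evidence of a linear association between years of experience and annual salary.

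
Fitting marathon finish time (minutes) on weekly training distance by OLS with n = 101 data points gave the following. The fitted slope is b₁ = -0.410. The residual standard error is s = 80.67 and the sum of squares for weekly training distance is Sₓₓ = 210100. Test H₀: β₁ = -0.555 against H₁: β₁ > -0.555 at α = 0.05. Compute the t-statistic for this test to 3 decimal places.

t = 0.824

SE(b₁) = s/√Sₓₓ = 80.67/√210100 = 0.175994.
t = (-0.410 − (-0.555)) / 0.175994 = 0.824.
df = n − 2 = 99.
One-sided p ≈ 0.2060, which is ≥ 0.05, so fail to reject H₀.
The data do not give significant evidence that the true slope on weekly training distance exceeds -0.555 minutes per unit.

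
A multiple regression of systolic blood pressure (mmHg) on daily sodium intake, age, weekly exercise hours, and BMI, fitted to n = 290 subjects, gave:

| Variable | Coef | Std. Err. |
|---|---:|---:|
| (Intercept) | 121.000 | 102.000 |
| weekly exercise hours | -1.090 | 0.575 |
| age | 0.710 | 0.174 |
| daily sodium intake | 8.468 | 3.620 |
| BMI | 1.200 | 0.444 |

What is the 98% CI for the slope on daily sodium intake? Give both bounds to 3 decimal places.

Read off: b = 8.468, SE = 3.620 for daily sodium intake.
df = n − k − 1 = 290 − 4 − 1 = 285.
t* = t_{0.01, 285} = 2.339503.
Margin = t* × SE = 2.339503 × 3.620 = 8.46900.
CI: 8.468 ± 8.46900 → (-0.001, 16.937).

(-0.001, 16.937)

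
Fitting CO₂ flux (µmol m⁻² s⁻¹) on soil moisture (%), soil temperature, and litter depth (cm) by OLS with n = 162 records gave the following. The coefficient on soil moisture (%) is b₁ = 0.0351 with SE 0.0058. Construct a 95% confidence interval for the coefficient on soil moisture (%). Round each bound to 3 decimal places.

(0.024, 0.047)

df = n − k − 1 = 162 − 3 − 1 = 158.
t* = t_{0.025, 158} = 1.975092.
Margin = t* × SE = 1.975092 × 0.0058 = 0.01146.
CI: 0.0351 ± 0.01146 → (0.024, 0.047).
With 95% confidence, each one-unit increase in soil moisture (%) is associated with a change of between 0.024 and 0.047 µmol m⁻² s⁻¹ in CO₂ flux, holding the other predictors fixed.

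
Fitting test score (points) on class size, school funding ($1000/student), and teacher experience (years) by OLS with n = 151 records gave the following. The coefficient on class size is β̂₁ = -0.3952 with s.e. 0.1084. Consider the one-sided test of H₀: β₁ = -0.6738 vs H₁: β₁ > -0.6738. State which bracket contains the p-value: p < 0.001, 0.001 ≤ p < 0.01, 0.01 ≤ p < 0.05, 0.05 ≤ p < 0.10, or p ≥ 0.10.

0.001 ≤ p < 0.01

t = (-0.3952 − (-0.6738)) / 0.1084 = 2.570.
df = n − k − 1 = 151 − 3 − 1 = 147.
One-sided p = P(T_{147} > t) ≈ 0.0056.
So 0.001 ≤ p < 0.01.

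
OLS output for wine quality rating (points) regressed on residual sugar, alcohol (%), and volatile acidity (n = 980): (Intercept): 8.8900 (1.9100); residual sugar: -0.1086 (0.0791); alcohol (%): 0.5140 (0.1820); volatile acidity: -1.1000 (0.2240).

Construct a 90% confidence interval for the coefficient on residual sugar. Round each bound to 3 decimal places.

Read off: b = -0.1086, SE = 0.0791 for residual sugar.
df = n − k − 1 = 980 − 3 − 1 = 976.
t* = t_{0.05, 976} = 1.646416.
Margin = t* × SE = 1.646416 × 0.0791 = 0.13023.
CI: -0.1086 ± 0.13023 → (-0.239, 0.022).

(-0.239, 0.022)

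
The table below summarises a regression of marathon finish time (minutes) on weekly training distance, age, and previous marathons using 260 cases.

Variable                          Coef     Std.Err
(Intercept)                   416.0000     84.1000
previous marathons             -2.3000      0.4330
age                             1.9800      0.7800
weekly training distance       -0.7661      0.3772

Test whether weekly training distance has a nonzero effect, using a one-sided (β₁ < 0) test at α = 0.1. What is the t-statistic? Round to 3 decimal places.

Read off: b = -0.7661, SE = 0.3772 for weekly training distance.
H₀: β₁ = 0 vs H₁: β₁ < 0.
t = -0.7661 / 0.3772 = -2.031.
df = n − k − 1 = 260 − 3 − 1 = 256.
One-sided p ≈ 0.0216, which is < 0.1, so reject H₀.
There is evidence that the true slope on weekly training distance is negative, holding the other predictors fixed.

t = -2.031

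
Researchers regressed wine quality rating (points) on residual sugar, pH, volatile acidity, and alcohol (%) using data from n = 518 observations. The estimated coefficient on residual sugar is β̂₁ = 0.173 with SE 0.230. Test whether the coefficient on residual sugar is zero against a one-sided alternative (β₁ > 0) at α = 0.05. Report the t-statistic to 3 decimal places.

H₀: β₁ = 0 vs H₁: β₁ > 0.
t = (β̂₁ − β₁⁰)/SE = 0.173 / 0.230 = 0.752.
df = n − k − 1 = 518 − 4 − 1 = 513.
One-sided p ≈ 0.2261, which is ≥ 0.05, so fail to reject H₀.
The data do not give significant evidence that the true slope on residual sugar is positive, holding the other predictors fixed.

t = 0.752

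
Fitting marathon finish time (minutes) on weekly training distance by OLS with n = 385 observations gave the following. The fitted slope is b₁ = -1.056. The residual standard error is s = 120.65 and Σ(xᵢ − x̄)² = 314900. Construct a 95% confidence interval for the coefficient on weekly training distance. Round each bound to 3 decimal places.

SE(b₁) = s/√Sₓₓ = 120.65/√314900 = 0.215001.
df = n − 2 = 383.
t* = t_{0.025, 383} = 1.966177.
Margin = t* × SE = 1.966177 × 0.215001 = 0.42273.
CI: -1.056 ± 0.42273 → (-1.479, -0.633).
With 95% confidence, each one-unit increase in weekly training distance is associated with a change of between -1.479 and -0.633 minutes in marathon finish time.

(-1.479, -0.633)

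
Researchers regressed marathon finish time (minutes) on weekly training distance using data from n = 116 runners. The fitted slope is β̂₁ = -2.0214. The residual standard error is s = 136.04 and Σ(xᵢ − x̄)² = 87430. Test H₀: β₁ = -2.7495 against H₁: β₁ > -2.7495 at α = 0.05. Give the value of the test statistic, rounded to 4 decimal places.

t = 1.5825

SE(β̂₁) = s/√Sₓₓ = 136.04/√87430 = 0.460083.
t = (-2.0214 − (-2.7495)) / 0.460083 = 1.5825.
df = n − 2 = 114.
One-sided p ≈ 0.0581, which is ≥ 0.05, so fail to reject H₀.
The data do not give significant evidence that the true slope on weekly training distance exceeds -2.7495 minutes per unit.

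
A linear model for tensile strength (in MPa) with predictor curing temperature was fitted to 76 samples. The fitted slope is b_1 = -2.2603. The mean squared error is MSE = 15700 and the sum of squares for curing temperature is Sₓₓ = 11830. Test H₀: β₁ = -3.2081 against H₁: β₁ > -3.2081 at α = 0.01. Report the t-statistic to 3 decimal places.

t = 0.823

SE(b_1) = √(MSE/Sₓₓ) = √(15700/11830) = 1.15201.
t = (-2.2603 − (-3.2081)) / 1.15201 = 0.823.
df = n − 2 = 74.
One-sided p ≈ 0.2067, which is ≥ 0.01, so fail to reject H₀.
The data do not give significant evidence that the true slope on curing temperature exceeds -3.2081 MPa per unit.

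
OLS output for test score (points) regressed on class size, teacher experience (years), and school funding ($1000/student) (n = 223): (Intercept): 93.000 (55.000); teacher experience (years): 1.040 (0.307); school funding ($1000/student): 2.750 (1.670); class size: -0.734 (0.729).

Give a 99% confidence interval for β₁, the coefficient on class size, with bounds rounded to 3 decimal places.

(-2.628, 1.160)

Read off: b = -0.734, SE = 0.729 for class size.
df = n − k − 1 = 223 − 3 − 1 = 219.
t* = t_{0.005, 219} = 2.598465.
Margin = t* × SE = 2.598465 × 0.729 = 1.89428.
CI: -0.734 ± 1.89428 → (-2.628, 1.160).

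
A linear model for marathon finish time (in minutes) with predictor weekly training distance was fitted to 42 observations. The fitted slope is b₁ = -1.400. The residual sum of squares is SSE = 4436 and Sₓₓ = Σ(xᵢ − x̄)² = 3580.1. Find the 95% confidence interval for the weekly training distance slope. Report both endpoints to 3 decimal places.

(-1.756, -1.044)

MSE = SSE/(n − 2) = 4436/40 = 110.9.
SE(b₁) = √(MSE/Sₓₓ) = √(110.9/3580.1) = 0.176002.
df = n − 2 = 40.
t* = t_{0.025, 40} = 2.021075.
Margin = t* × SE = 2.021075 × 0.176002 = 0.35571.
CI: -1.400 ± 0.35571 → (-1.756, -1.044).
With 95% confidence, each one-unit increase in weekly training distance is associated with a change of between -1.756 and -1.044 minutes in marathon finish time.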